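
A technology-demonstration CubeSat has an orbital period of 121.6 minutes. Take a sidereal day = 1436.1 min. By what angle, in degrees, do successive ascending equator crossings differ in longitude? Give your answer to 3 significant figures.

30.5°

T = 121.6 min = 7296.0 s.
During one orbit Earth rotates (7296.0 / 86166) × 360° = 30.48°.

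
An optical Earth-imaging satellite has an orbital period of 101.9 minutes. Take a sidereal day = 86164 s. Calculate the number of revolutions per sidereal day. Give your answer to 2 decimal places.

T = 101.9 min = 6114.0 s.
Orbits per sidereal day = 86164 / 6114.0 = 14.093.

14.09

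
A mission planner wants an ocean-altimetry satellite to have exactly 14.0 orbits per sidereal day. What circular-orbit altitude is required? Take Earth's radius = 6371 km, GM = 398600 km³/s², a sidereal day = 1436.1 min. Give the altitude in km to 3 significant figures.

888 km

Required period T = 86166 / 14.0 = 6154.7 s.
From T = 2π√(a³/μ): a = (μ T²/4π²)^(1/3) = (398600 × 6154.7² / 4π²)^(1/3) = 7259 km.
Altitude h = a − R = 7259 − 6371 = 888 km.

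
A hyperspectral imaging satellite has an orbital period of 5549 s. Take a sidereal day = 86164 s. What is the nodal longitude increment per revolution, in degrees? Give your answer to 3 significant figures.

During one orbit Earth rotates (5549.0 / 86164) × 360° = 23.18°.

23.2°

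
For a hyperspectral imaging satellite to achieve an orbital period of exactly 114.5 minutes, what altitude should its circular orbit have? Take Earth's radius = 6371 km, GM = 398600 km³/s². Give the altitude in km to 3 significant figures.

T = 114.5 min = 6870.0 s.
From T = 2π√(a³/μ): a = (μ T²/4π²)^(1/3) = (398600 × 6870.0² / 4π²)^(1/3) = 7811 km.
Altitude h = a − R = 7811 − 6371 = 1440 km.

1440 km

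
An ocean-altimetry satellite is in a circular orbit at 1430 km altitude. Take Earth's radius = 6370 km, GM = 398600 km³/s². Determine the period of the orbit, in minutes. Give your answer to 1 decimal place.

114.3 min

Semi-major axis a = 6370 + 1430 = 7800 km. Period T = 2π√(a³/μ) = 2π√(7800³/398600) = 6855.7 s = 114.26 min.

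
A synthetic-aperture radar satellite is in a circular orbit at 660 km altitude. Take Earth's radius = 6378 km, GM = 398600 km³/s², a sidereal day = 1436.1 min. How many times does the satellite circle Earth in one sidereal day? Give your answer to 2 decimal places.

14.66

Semi-major axis a = 6378 + 660 = 7038 km. Period T = 2π√(a³/μ) = 2π√(7038³/398600) = 5876.0 s = 97.93 min.
Orbits per sidereal day = 86166 / 5876.0 = 14.664.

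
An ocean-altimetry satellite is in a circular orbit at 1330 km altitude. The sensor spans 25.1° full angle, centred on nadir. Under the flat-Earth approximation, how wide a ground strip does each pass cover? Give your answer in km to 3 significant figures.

Half-angle = 25.1°/2 = 12.55°.
Swath width ≈ 2h·tan(θ/2) = 2 × 1330 × tan(12.55°) = 592.1 km.

592 km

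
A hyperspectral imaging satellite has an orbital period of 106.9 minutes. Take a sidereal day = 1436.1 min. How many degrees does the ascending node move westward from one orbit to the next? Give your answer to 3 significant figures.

26.8°

T = 106.9 min = 6414.0 s.
During one orbit Earth rotates (6414.0 / 86166) × 360° = 26.80°.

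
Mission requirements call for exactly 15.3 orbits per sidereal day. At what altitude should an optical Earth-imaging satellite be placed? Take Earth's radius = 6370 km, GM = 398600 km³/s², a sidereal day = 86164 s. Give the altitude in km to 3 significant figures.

471 km

Required period T = 86164 / 15.3 = 5631.6 s.
From T = 2π√(a³/μ): a = (μ T²/4π²)^(1/3) = (398600 × 5631.6² / 4π²)^(1/3) = 6841 km.
Altitude h = a − R = 6841 − 6370 = 471 km.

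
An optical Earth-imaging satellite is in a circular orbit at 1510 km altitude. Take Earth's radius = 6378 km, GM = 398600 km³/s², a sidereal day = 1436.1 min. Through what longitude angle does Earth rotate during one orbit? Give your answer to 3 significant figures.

Semi-major axis a = 6378 + 1510 = 7888 km. Period T = 2π√(a³/μ) = 2π√(7888³/398600) = 6972.1 s = 116.20 min.
During one orbit Earth rotates (6972.1 / 86166) × 360° = 29.13°.

29.1°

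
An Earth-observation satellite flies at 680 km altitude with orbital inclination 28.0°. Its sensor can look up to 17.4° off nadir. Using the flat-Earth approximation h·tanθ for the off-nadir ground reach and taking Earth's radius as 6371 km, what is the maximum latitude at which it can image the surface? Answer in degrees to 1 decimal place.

For a prograde orbit the ground track reaches latitude ±i = ±28.0°.
Sensor half-swath on the ground ≈ 680·tan(17.4°) = 213 km = 1.92° of latitude.
Maximum observable latitude ≈ 28.0 + 1.92 = 29.9°.

29.9°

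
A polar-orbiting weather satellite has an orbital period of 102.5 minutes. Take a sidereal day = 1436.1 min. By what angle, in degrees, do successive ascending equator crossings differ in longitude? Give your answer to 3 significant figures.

T = 102.5 min = 6150.0 s.
During one orbit Earth rotates (6150.0 / 86166) × 360° = 25.69°.

25.7°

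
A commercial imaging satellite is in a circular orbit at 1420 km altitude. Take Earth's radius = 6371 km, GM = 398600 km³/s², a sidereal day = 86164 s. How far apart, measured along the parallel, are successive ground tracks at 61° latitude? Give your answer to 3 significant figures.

Semi-major axis a = 6371 + 1420 = 7791 km. Period T = 2π√(a³/μ) = 2π√(7791³/398600) = 6843.9 s = 114.06 min.
Node shift per orbit = (6843.9/86164) × 360° = 28.59°.
Equatorial spacing = 28.59 × 111.2 km/° = 3180 km.
At 61° latitude, spacing = 3180 × cos(61°) = 1541 km.

1540 km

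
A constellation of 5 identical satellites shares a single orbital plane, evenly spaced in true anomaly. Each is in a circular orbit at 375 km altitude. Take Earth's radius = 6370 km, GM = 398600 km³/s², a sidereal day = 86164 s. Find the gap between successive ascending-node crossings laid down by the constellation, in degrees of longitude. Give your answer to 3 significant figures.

Semi-major axis a = 6370 + 375 = 6745 km. Period T = 2π√(a³/μ) = 2π√(6745³/398600) = 5513.0 s = 91.88 min.
Single-satellite node shift = (5513.0/86164) × 360° = 23.03°.
With 5 satellites evenly phased, successive equator crossings are 23.03/5 = 4.607° apart.

4.61°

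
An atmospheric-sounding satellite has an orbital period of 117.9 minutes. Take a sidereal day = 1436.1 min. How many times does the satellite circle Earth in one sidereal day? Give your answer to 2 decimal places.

12.18

T = 117.9 min = 7074.0 s.
Orbits per sidereal day = 86166 / 7074.0 = 12.181.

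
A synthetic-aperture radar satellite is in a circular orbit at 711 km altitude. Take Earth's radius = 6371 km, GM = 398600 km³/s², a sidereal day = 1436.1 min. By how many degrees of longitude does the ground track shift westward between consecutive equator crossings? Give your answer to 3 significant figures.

Semi-major axis a = 6371 + 711 = 7082 km. Period T = 2π√(a³/μ) = 2π√(7082³/398600) = 5931.2 s = 98.85 min.
During one orbit Earth rotates (5931.2 / 86166) × 360° = 24.78°.

24.8°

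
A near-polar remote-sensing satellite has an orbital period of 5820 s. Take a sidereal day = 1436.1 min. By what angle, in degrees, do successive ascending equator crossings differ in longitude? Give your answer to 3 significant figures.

During one orbit Earth rotates (5820.0 / 86166) × 360° = 24.32°.

24.3°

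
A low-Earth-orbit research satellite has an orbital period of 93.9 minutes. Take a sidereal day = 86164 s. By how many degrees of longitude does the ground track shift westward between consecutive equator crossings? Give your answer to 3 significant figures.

23.5°

T = 93.9 min = 5634.0 s.
During one orbit Earth rotates (5634.0 / 86164) × 360° = 23.54°.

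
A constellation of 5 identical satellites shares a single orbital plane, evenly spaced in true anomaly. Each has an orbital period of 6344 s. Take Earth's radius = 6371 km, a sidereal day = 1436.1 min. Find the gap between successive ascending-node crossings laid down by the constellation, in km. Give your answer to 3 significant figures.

Single-satellite node shift = (6344.0/86166) × 360° = 26.51°.
With 5 satellites evenly phased, successive equator crossings are 26.51/5 = 5.301° apart.
That is 5.301 × 111.2 = 589 km at the equator.

589 km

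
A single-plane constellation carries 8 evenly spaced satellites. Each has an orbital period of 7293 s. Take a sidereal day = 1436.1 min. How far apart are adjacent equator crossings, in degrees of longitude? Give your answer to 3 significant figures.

Single-satellite node shift = (7293.0/86166) × 360° = 30.47°.
With 8 satellites evenly phased, successive equator crossings are 30.47/8 = 3.809° apart.

3.81°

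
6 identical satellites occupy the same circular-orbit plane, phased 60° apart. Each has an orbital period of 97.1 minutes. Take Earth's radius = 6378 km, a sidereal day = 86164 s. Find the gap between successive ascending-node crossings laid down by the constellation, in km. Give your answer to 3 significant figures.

T = 97.1 min = 5826.0 s.
Single-satellite node shift = (5826.0/86164) × 360° = 24.34°.
With 6 satellites evenly phased, successive equator crossings are 24.34/6 = 4.057° apart.
That is 4.057 × 111.3 = 452 km at the equator.

452 km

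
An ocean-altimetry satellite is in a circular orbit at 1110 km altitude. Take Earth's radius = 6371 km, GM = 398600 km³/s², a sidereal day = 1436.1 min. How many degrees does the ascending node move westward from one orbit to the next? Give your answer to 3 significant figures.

26.9°

Semi-major axis a = 6371 + 1110 = 7481 km. Period T = 2π√(a³/μ) = 2π√(7481³/398600) = 6439.5 s = 107.32 min.
During one orbit Earth rotates (6439.5 / 86166) × 360° = 26.90°.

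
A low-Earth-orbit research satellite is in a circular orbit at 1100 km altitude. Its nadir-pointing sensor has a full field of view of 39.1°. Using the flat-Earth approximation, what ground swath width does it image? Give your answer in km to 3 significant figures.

781 km

Half-angle = 39.1°/2 = 19.55°.
Swath width ≈ 2h·tan(θ/2) = 2 × 1100 × tan(19.55°) = 781.2 km.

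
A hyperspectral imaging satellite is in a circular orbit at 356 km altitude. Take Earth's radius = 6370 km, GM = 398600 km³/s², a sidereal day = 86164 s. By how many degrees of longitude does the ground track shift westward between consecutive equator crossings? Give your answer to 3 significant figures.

Semi-major axis a = 6370 + 356 = 6726 km. Period T = 2π√(a³/μ) = 2π√(6726³/398600) = 5489.7 s = 91.49 min.
During one orbit Earth rotates (5489.7 / 86164) × 360° = 22.94°.

22.9°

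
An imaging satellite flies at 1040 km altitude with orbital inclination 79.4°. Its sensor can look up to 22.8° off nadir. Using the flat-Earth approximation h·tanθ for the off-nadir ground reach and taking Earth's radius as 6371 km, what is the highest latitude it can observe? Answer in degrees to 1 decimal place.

83.3°

For a prograde orbit the ground track reaches latitude ±i = ±79.4°.
Sensor half-swath on the ground ≈ 1040·tan(22.8°) = 437 km = 3.93° of latitude.
Maximum observable latitude ≈ 79.4 + 3.93 = 83.3°.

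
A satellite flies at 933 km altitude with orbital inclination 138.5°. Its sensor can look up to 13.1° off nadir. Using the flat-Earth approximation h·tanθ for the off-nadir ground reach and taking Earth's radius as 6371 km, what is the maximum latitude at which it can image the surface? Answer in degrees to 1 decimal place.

Retrograde orbit: the ground track reaches ±(180° − i) = ±(180 − 138.5) = ±41.5°.
Sensor half-swath on the ground ≈ 933·tan(13.1°) = 217 km = 1.95° of latitude.
Maximum observable latitude ≈ 41.5 + 1.95 = 43.5°.

43.5°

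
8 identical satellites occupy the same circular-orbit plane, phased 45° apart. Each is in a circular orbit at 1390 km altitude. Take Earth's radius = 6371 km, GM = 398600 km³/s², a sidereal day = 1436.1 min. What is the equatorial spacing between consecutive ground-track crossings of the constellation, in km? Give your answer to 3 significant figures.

Semi-major axis a = 6371 + 1390 = 7761 km. Period T = 2π√(a³/μ) = 2π√(7761³/398600) = 6804.4 s = 113.41 min.
Single-satellite node shift = (6804.4/86166) × 360° = 28.43°.
With 8 satellites evenly phased, successive equator crossings are 28.43/8 = 3.554° apart.
That is 3.554 × 111.2 = 395 km at the equator.

395 km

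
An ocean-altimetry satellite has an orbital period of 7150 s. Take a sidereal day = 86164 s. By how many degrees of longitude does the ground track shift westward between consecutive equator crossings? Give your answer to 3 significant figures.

29.9°

During one orbit Earth rotates (7150.0 / 86164) × 360° = 29.87°.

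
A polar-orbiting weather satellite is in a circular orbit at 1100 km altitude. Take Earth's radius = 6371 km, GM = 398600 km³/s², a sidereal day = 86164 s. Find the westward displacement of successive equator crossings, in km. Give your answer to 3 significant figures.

Semi-major axis a = 6371 + 1100 = 7471 km. Period T = 2π√(a³/μ) = 2π√(7471³/398600) = 6426.6 s = 107.11 min.
During one orbit Earth rotates (6426.6 / 86164) × 360° = 26.85°.
At the equator that is 26.85° × (2π·6371/360) km/° = 26.85 × 111.2 = 2986 km.

2990 km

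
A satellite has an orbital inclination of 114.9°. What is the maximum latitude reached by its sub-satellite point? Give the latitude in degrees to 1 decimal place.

Retrograde orbit: the ground track reaches ±(180° − i) = ±(180 − 114.9) = ±65.1°.

65.1°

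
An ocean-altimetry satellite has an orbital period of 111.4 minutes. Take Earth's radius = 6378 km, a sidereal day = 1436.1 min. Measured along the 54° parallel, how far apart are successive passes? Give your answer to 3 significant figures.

1830 km

T = 111.4 min = 6684.0 s.
Node shift per orbit = (6684.0/86166) × 360° = 27.93°.
Equatorial spacing = 27.93 × 111.3 km/° = 3109 km.
At 54° latitude, spacing = 3109 × cos(54°) = 1827 km.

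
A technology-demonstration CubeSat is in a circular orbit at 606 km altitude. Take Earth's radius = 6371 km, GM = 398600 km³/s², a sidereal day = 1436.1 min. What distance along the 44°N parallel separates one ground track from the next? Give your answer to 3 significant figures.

1940 km

Semi-major axis a = 6371 + 606 = 6977 km. Period T = 2π√(a³/μ) = 2π√(6977³/398600) = 5799.8 s = 96.66 min.
Node shift per orbit = (5799.8/86166) × 360° = 24.23°.
Equatorial spacing = 24.23 × 111.2 km/° = 2694 km.
At 44° latitude, spacing = 2694 × cos(44°) = 1938 km.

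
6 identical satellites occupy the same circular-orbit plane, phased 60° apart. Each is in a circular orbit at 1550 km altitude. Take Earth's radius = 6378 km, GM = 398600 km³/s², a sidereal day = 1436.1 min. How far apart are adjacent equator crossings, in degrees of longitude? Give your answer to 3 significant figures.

4.89°

Semi-major axis a = 6378 + 1550 = 7928 km. Period T = 2π√(a³/μ) = 2π√(7928³/398600) = 7025.2 s = 117.09 min.
Single-satellite node shift = (7025.2/86166) × 360° = 29.35°.
With 6 satellites evenly phased, successive equator crossings are 29.35/6 = 4.892° apart.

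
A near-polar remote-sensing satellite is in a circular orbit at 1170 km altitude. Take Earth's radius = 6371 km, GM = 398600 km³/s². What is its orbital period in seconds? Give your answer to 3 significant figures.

6520 seconds

Semi-major axis a = 6371 + 1170 = 7541 km. Period T = 2π√(a³/μ) = 2π√(7541³/398600) = 6517.1 s = 108.62 min.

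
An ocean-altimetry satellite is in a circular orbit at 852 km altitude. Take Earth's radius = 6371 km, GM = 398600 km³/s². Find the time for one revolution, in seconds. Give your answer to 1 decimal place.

Semi-major axis a = 6371 + 852 = 7223 km. Period T = 2π√(a³/μ) = 2π√(7223³/398600) = 6109.2 s = 101.82 min.

6109.2 seconds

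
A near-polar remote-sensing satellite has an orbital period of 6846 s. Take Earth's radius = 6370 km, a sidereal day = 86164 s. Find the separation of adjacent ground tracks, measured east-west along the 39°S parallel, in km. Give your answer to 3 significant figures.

Node shift per orbit = (6846.0/86164) × 360° = 28.60°.
Equatorial spacing = 28.60 × 111.2 km/° = 3180 km.
At 39° latitude, spacing = 3180 × cos(39°) = 2471 km.

2470 km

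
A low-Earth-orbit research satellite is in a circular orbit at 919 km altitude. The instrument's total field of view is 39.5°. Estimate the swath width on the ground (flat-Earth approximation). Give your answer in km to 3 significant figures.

660 km

Half-angle = 39.5°/2 = 19.75°.
Swath width ≈ 2h·tan(θ/2) = 2 × 919 × tan(19.75°) = 659.9 km.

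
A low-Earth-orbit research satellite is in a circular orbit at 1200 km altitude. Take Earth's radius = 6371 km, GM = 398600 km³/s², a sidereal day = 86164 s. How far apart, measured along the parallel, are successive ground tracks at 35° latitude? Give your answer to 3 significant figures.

2490 km

Semi-major axis a = 6371 + 1200 = 7571 km. Period T = 2π√(a³/μ) = 2π√(7571³/398600) = 6556.0 s = 109.27 min.
Node shift per orbit = (6556.0/86164) × 360° = 27.39°.
Equatorial spacing = 27.39 × 111.2 km/° = 3046 km.
At 35° latitude, spacing = 3046 × cos(35°) = 2495 km.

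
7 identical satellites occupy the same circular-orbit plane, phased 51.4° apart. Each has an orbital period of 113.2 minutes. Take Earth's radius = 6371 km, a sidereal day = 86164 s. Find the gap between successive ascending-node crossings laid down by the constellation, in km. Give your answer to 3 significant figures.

451 km

T = 113.2 min = 6792.0 s.
Single-satellite node shift = (6792.0/86164) × 360° = 28.38°.
With 7 satellites evenly phased, successive equator crossings are 28.38/7 = 4.054° apart.
That is 4.054 × 111.2 = 451 km at the equator.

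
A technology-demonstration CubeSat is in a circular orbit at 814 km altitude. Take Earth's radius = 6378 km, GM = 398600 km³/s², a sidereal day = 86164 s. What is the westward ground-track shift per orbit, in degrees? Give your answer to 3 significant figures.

Semi-major axis a = 6378 + 814 = 7192 km. Period T = 2π√(a³/μ) = 2π√(7192³/398600) = 6070.0 s = 101.17 min.
During one orbit Earth rotates (6070.0 / 86164) × 360° = 25.36°.

25.4°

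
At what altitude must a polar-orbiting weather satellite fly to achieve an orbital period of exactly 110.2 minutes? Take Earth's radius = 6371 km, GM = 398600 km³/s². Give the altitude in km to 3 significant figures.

T = 110.2 min = 6612.0 s.
From T = 2π√(a³/μ): a = (μ T²/4π²)^(1/3) = (398600 × 6612.0² / 4π²)^(1/3) = 7614 km.
Altitude h = a − R = 7614 − 6371 = 1243 km.

1240 km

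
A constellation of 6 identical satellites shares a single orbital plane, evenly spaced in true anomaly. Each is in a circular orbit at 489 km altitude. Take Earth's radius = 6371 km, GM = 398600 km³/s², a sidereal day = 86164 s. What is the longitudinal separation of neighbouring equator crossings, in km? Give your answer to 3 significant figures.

Semi-major axis a = 6371 + 489 = 6860 km. Period T = 2π√(a³/μ) = 2π√(6860³/398600) = 5654.5 s = 94.24 min.
Single-satellite node shift = (5654.5/86164) × 360° = 23.63°.
With 6 satellites evenly phased, successive equator crossings are 23.63/6 = 3.938° apart.
That is 3.938 × 111.2 = 438 km at the equator.

438 km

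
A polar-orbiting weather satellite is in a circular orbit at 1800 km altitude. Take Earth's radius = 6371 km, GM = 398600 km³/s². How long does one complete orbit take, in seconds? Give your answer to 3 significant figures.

7350 seconds

Semi-major axis a = 6371 + 1800 = 8171 km. Period T = 2π√(a³/μ) = 2π√(8171³/398600) = 7350.6 s = 122.51 min.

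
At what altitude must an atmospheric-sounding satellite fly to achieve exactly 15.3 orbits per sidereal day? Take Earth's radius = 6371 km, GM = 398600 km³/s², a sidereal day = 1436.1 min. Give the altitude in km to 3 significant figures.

471 km

Required period T = 86166 / 15.3 = 5631.8 s.
From T = 2π√(a³/μ): a = (μ T²/4π²)^(1/3) = (398600 × 5631.8² / 4π²)^(1/3) = 6842 km.
Altitude h = a − R = 6842 − 6371 = 471 km.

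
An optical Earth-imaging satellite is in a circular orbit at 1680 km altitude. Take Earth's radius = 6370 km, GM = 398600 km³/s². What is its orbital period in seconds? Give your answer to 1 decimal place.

7187.9 seconds

Semi-major axis a = 6370 + 1680 = 8050 km. Period T = 2π√(a³/μ) = 2π√(8050³/398600) = 7187.9 s = 119.80 min.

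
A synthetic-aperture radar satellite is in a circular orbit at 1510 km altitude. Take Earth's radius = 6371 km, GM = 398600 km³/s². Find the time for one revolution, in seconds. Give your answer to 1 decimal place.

6962.8 seconds

Semi-major axis a = 6371 + 1510 = 7881 km. Period T = 2π√(a³/μ) = 2π√(7881³/398600) = 6962.8 s = 116.05 min.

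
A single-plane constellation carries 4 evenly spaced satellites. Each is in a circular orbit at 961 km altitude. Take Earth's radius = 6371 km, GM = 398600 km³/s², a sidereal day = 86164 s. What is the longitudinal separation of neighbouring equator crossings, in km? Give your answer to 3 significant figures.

Semi-major axis a = 6371 + 961 = 7332 km. Period T = 2π√(a³/μ) = 2π√(7332³/398600) = 6248.1 s = 104.13 min.
Single-satellite node shift = (6248.1/86164) × 360° = 26.10°.
With 4 satellites evenly phased, successive equator crossings are 26.10/4 = 6.526° apart.
That is 6.526 × 111.2 = 726 km at the equator.

726 km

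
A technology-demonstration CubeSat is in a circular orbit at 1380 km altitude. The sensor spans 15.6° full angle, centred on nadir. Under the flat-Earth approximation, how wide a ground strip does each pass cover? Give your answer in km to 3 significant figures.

378 km

Half-angle = 15.6°/2 = 7.8°.
Swath width ≈ 2h·tan(θ/2) = 2 × 1380 × tan(7.8°) = 378.1 km.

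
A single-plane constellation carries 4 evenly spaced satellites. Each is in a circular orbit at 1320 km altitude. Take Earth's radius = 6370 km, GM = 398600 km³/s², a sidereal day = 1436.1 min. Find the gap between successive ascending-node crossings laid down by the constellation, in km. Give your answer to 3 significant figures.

779 km

Semi-major axis a = 6370 + 1320 = 7690 km. Period T = 2π√(a³/μ) = 2π√(7690³/398600) = 6711.2 s = 111.85 min.
Single-satellite node shift = (6711.2/86166) × 360° = 28.04°.
With 4 satellites evenly phased, successive equator crossings are 28.04/4 = 7.010° apart.
That is 7.010 × 111.2 = 779 km at the equator.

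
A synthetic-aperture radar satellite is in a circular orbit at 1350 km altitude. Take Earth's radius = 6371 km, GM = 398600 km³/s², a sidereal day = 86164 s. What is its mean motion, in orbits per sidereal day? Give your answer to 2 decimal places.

12.76

Semi-major axis a = 6371 + 1350 = 7721 km. Period T = 2π√(a³/μ) = 2π√(7721³/398600) = 6751.8 s = 112.53 min.
Orbits per sidereal day = 86164 / 6751.8 = 12.762.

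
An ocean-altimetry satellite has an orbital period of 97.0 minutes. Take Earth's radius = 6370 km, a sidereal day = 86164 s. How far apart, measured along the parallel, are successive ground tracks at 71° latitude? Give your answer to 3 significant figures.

880 km

T = 97.0 min = 5820.0 s.
Node shift per orbit = (5820.0/86164) × 360° = 24.32°.
Equatorial spacing = 24.32 × 111.2 km/° = 2703 km.
At 71° latitude, spacing = 2703 × cos(71°) = 880 km.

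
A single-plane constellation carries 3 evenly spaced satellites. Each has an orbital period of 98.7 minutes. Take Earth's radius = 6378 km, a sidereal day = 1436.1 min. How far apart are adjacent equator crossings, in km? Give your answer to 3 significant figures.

918 km

T = 98.7 min = 5922.0 s.
Single-satellite node shift = (5922.0/86166) × 360° = 24.74°.
With 3 satellites evenly phased, successive equator crossings are 24.74/3 = 8.247° apart.
That is 8.247 × 111.3 = 918 km at the equator.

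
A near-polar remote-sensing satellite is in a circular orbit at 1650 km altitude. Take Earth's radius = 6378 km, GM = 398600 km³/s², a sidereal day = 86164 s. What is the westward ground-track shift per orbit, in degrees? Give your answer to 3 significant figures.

29.9°

Semi-major axis a = 6378 + 1650 = 8028 km. Period T = 2π√(a³/μ) = 2π√(8028³/398600) = 7158.5 s = 119.31 min.
During one orbit Earth rotates (7158.5 / 86164) × 360° = 29.91°.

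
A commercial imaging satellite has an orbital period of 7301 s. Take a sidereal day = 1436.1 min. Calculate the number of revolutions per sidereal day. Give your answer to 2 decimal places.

11.80

Orbits per sidereal day = 86166 / 7301.0 = 11.802.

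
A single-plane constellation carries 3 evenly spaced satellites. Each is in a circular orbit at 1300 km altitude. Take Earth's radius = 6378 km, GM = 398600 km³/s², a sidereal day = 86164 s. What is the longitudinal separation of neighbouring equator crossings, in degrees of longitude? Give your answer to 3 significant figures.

9.32°

Semi-major axis a = 6378 + 1300 = 7678 km. Period T = 2π√(a³/μ) = 2π√(7678³/398600) = 6695.5 s = 111.59 min.
Single-satellite node shift = (6695.5/86164) × 360° = 27.97°.
With 3 satellites evenly phased, successive equator crossings are 27.97/3 = 9.325° apart.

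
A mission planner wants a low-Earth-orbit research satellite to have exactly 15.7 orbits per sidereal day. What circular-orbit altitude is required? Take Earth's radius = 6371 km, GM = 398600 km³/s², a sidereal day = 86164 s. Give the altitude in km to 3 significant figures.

354 km

Required period T = 86164 / 15.7 = 5488.2 s.
From T = 2π√(a³/μ): a = (μ T²/4π²)^(1/3) = (398600 × 5488.2² / 4π²)^(1/3) = 6725 km.
Altitude h = a − R = 6725 − 6371 = 354 km.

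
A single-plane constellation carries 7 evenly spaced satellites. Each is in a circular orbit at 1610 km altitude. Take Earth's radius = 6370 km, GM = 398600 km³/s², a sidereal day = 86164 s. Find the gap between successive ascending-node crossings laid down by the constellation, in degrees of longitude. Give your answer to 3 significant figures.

Semi-major axis a = 6370 + 1610 = 7980 km. Period T = 2π√(a³/μ) = 2π√(7980³/398600) = 7094.4 s = 118.24 min.
Single-satellite node shift = (7094.4/86164) × 360° = 29.64°.
With 7 satellites evenly phased, successive equator crossings are 29.64/7 = 4.234° apart.

4.23°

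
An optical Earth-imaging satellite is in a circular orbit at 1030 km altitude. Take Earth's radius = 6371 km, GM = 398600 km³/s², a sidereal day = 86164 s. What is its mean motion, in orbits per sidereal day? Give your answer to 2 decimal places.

13.60

Semi-major axis a = 6371 + 1030 = 7401 km. Period T = 2π√(a³/μ) = 2π√(7401³/398600) = 6336.5 s = 105.61 min.
Orbits per sidereal day = 86164 / 6336.5 = 13.598.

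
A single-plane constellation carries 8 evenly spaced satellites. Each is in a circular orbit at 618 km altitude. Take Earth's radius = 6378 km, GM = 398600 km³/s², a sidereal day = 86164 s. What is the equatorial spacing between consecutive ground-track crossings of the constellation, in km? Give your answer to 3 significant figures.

Semi-major axis a = 6378 + 618 = 6996 km. Period T = 2π√(a³/μ) = 2π√(6996³/398600) = 5823.5 s = 97.06 min.
Single-satellite node shift = (5823.5/86164) × 360° = 24.33°.
With 8 satellites evenly phased, successive equator crossings are 24.33/8 = 3.041° apart.
That is 3.041 × 111.3 = 339 km at the equator.

339 km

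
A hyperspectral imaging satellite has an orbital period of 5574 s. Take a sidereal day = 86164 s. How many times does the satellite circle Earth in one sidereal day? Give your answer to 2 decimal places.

15.46

Orbits per sidereal day = 86164 / 5574.0 = 15.458.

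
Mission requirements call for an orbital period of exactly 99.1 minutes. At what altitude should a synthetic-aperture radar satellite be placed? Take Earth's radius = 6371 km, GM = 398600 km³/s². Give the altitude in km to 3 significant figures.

T = 99.1 min = 5946.0 s.
From T = 2π√(a³/μ): a = (μ T²/4π²)^(1/3) = (398600 × 5946.0² / 4π²)^(1/3) = 7094 km.
Altitude h = a − R = 7094 − 6371 = 723 km.

723 km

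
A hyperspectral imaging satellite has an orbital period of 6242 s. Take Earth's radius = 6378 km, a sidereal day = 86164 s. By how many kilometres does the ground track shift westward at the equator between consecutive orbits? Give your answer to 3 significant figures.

2900 km

During one orbit Earth rotates (6242.0 / 86164) × 360° = 26.08°.
At the equator that is 26.08° × (2π·6378/360) km/° = 26.08 × 111.3 = 2903 km.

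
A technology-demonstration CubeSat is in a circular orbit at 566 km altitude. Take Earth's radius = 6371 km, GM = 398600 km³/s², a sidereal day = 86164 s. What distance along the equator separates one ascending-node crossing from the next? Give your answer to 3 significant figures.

Semi-major axis a = 6371 + 566 = 6937 km. Period T = 2π√(a³/μ) = 2π√(6937³/398600) = 5750.0 s = 95.83 min.
During one orbit Earth rotates (5750.0 / 86164) × 360° = 24.02°.
At the equator that is 24.02° × (2π·6371/360) km/° = 24.02 × 111.2 = 2671 km.

2670 km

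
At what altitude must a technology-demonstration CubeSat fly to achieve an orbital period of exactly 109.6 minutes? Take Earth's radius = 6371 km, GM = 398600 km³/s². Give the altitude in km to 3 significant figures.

1220 km

T = 109.6 min = 6576.0 s.
From T = 2π√(a³/μ): a = (μ T²/4π²)^(1/3) = (398600 × 6576.0² / 4π²)^(1/3) = 7586 km.
Altitude h = a − R = 7586 − 6371 = 1215 km.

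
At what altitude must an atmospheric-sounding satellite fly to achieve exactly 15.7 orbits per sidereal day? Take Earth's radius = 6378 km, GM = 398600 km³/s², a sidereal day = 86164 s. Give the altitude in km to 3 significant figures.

347 km

Required period T = 86164 / 15.7 = 5488.2 s.
From T = 2π√(a³/μ): a = (μ T²/4π²)^(1/3) = (398600 × 5488.2² / 4π²)^(1/3) = 6725 km.
Altitude h = a − R = 6725 − 6378 = 347 km.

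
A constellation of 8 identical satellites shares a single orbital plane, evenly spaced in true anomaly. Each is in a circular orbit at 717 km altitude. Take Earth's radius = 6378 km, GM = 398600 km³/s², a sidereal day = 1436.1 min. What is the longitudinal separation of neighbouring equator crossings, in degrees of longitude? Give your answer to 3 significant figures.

Semi-major axis a = 6378 + 717 = 7095 km. Period T = 2π√(a³/μ) = 2π√(7095³/398600) = 5947.6 s = 99.13 min.
Single-satellite node shift = (5947.6/86166) × 360° = 24.85°.
With 8 satellites evenly phased, successive equator crossings are 24.85/8 = 3.106° apart.

3.11°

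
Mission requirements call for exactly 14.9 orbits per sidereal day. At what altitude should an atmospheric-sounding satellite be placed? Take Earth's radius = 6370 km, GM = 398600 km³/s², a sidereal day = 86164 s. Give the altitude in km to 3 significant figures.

Required period T = 86164 / 14.9 = 5782.8 s.
From T = 2π√(a³/μ): a = (μ T²/4π²)^(1/3) = (398600 × 5782.8² / 4π²)^(1/3) = 6963 km.
Altitude h = a − R = 6963 − 6370 = 593 km.

593 km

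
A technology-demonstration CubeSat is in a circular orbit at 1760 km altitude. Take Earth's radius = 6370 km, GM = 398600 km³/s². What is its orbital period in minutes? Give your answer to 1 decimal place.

Semi-major axis a = 6370 + 1760 = 8130 km. Period T = 2π√(a³/μ) = 2π√(8130³/398600) = 7295.4 s = 121.59 min.

121.6 min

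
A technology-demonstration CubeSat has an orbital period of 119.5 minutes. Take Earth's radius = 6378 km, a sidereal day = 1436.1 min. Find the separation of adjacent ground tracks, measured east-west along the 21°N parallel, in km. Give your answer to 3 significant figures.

3110 km

T = 119.5 min = 7170.0 s.
Node shift per orbit = (7170.0/86166) × 360° = 29.96°.
Equatorial spacing = 29.96 × 111.3 km/° = 3335 km.
At 21° latitude, spacing = 3335 × cos(21°) = 3113 km.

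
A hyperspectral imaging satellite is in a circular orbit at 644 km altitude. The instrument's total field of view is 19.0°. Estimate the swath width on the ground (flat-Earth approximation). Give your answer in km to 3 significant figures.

Half-angle = 19.0°/2 = 9.5°.
Swath width ≈ 2h·tan(θ/2) = 2 × 644 × tan(9.5°) = 215.5 km.

216 km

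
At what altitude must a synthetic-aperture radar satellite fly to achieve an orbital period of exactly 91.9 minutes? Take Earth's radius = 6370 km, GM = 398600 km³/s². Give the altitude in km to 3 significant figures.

376 km

T = 91.9 min = 5514.0 s.
From T = 2π√(a³/μ): a = (μ T²/4π²)^(1/3) = (398600 × 5514.0² / 4π²)^(1/3) = 6746 km.
Altitude h = a − R = 6746 − 6370 = 376 km.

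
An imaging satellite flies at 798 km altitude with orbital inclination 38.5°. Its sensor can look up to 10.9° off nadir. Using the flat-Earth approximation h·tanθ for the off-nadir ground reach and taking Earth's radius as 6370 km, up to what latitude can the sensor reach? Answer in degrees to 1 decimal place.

For a prograde orbit the ground track reaches latitude ±i = ±38.5°.
Sensor half-swath on the ground ≈ 798·tan(10.9°) = 154 km = 1.38° of latitude.
Maximum observable latitude ≈ 38.5 + 1.38 = 39.9°.

39.9°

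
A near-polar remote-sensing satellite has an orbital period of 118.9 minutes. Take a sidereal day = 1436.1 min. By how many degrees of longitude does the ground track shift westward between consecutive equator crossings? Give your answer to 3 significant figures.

T = 118.9 min = 7134.0 s.
During one orbit Earth rotates (7134.0 / 86166) × 360° = 29.81°.

29.8°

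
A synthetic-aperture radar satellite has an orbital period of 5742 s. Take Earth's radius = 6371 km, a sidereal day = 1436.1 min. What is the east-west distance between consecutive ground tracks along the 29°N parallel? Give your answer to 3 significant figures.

2330 km

Node shift per orbit = (5742.0/86166) × 360° = 23.99°.
Equatorial spacing = 23.99 × 111.2 km/° = 2668 km.
At 29° latitude, spacing = 2668 × cos(29°) = 2333 km.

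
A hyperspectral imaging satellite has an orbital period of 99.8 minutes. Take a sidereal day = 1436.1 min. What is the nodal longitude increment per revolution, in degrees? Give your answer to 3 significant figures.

T = 99.8 min = 5988.0 s.
During one orbit Earth rotates (5988.0 / 86166) × 360° = 25.02°.

25.0°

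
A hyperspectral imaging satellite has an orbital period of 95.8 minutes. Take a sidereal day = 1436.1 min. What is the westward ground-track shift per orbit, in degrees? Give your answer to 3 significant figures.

24.0°

T = 95.8 min = 5748.0 s.
During one orbit Earth rotates (5748.0 / 86166) × 360° = 24.02°.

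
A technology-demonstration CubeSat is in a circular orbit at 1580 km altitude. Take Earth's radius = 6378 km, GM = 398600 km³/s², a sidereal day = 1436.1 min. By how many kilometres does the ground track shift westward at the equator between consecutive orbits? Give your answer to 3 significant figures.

Semi-major axis a = 6378 + 1580 = 7958 km. Period T = 2π√(a³/μ) = 2π√(7958³/398600) = 7065.1 s = 117.75 min.
During one orbit Earth rotates (7065.1 / 86166) × 360° = 29.52°.
At the equator that is 29.52° × (2π·6378/360) km/° = 29.52 × 111.3 = 3286 km.

3290 km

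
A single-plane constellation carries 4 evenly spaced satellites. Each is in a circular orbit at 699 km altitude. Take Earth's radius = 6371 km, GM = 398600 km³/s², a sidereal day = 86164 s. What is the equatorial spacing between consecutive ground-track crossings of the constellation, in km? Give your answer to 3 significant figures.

Semi-major axis a = 6371 + 699 = 7070 km. Period T = 2π√(a³/μ) = 2π√(7070³/398600) = 5916.2 s = 98.60 min.
Single-satellite node shift = (5916.2/86164) × 360° = 24.72°.
With 4 satellites evenly phased, successive equator crossings are 24.72/4 = 6.180° apart.
That is 6.180 × 111.2 = 687 km at the equator.

687 km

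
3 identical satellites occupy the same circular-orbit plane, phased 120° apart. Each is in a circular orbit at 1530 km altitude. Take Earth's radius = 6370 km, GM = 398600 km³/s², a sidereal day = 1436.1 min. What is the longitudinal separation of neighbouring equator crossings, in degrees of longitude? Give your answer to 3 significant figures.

9.73°

Semi-major axis a = 6370 + 1530 = 7900 km. Period T = 2π√(a³/μ) = 2π√(7900³/398600) = 6988.0 s = 116.47 min.
Single-satellite node shift = (6988.0/86166) × 360° = 29.20°.
With 3 satellites evenly phased, successive equator crossings are 29.20/3 = 9.732° apart.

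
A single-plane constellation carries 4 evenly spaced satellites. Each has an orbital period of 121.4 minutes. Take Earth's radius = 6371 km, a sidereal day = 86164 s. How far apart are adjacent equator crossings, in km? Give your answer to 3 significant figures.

T = 121.4 min = 7284.0 s.
Single-satellite node shift = (7284.0/86164) × 360° = 30.43°.
With 4 satellites evenly phased, successive equator crossings are 30.43/4 = 7.608° apart.
That is 7.608 × 111.2 = 846 km at the equator.

846 km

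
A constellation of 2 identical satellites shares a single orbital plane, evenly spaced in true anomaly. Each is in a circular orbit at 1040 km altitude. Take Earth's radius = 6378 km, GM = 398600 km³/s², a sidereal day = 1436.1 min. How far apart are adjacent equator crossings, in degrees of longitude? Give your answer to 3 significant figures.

13.3°

Semi-major axis a = 6378 + 1040 = 7418 km. Period T = 2π√(a³/μ) = 2π√(7418³/398600) = 6358.3 s = 105.97 min.
Single-satellite node shift = (6358.3/86166) × 360° = 26.56°.
With 2 satellites evenly phased, successive equator crossings are 26.56/2 = 13.282° apart.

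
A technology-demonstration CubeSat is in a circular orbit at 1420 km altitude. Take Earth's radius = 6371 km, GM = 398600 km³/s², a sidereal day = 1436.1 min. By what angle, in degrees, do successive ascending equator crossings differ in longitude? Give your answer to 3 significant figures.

28.6°

Semi-major axis a = 6371 + 1420 = 7791 km. Period T = 2π√(a³/μ) = 2π√(7791³/398600) = 6843.9 s = 114.06 min.
During one orbit Earth rotates (6843.9 / 86166) × 360° = 28.59°.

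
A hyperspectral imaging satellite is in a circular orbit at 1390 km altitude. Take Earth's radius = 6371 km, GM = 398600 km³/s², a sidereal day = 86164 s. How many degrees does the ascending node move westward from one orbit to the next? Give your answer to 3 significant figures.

28.4°

Semi-major axis a = 6371 + 1390 = 7761 km. Period T = 2π√(a³/μ) = 2π√(7761³/398600) = 6804.4 s = 113.41 min.
During one orbit Earth rotates (6804.4 / 86164) × 360° = 28.43°.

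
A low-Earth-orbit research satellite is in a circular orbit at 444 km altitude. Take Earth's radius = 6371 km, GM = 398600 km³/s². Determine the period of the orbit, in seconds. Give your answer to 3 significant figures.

5600 seconds

Semi-major axis a = 6371 + 444 = 6815 km. Period T = 2π√(a³/μ) = 2π√(6815³/398600) = 5599.0 s = 93.32 min.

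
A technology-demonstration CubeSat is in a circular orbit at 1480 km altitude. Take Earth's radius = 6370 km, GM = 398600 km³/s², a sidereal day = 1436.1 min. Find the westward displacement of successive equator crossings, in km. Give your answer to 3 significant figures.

Semi-major axis a = 6370 + 1480 = 7850 km. Period T = 2π√(a³/μ) = 2π√(7850³/398600) = 6921.7 s = 115.36 min.
During one orbit Earth rotates (6921.7 / 86166) × 360° = 28.92°.
At the equator that is 28.92° × (2π·6370/360) km/° = 28.92 × 111.2 = 3215 km.

3220 km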